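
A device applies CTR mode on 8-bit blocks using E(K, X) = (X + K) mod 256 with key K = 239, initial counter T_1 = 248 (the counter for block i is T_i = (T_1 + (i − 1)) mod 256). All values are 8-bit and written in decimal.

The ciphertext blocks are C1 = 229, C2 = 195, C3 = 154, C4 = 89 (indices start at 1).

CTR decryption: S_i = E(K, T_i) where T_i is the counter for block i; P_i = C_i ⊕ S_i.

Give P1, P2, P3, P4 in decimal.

P1 = 2, P2 = 43, P3 = 115, P4 = 179

P1: T = 248, S = E(K, T) = 231; 229 ⊕ 231 = 2.
P2: T = 249, S = E(K, T) = 232; 195 ⊕ 232 = 43.
P3: T = 250, S = E(K, T) = 233; 154 ⊕ 233 = 115.
P4: T = 251, S = E(K, T) = 234; 89 ⊕ 234 = 179.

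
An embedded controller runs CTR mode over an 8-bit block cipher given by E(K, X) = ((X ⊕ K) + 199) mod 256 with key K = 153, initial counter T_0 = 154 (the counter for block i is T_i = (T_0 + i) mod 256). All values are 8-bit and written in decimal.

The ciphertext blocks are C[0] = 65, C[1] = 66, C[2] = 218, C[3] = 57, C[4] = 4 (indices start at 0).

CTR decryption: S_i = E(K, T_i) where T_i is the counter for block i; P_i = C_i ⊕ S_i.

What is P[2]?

P[2] = 22

P[2]: T = 156, S = E(K, T) = 204; 218 ⊕ 204 = 22.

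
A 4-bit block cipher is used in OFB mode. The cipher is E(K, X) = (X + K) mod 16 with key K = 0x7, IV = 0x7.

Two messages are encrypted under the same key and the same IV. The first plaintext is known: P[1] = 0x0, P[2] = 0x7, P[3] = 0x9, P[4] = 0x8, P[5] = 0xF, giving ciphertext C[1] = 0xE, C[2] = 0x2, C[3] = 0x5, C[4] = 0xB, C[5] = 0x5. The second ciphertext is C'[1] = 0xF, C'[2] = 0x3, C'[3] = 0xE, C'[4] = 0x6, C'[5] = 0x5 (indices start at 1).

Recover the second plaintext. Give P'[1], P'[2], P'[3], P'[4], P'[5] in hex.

In OFB with a reused IV, both messages share the same keystream S_i, so C_i ⊕ C'_i = P_i ⊕ P'_i and thus P'_i = P_i ⊕ C_i ⊕ C'_i.
P'[1]: 0x0 ⊕ 0xE ⊕ 0xF = 0x1.
P'[2]: 0x7 ⊕ 0x2 ⊕ 0x3 = 0x6.
P'[3]: 0x9 ⊕ 0x5 ⊕ 0xE = 0x2.
P'[4]: 0x8 ⊕ 0xB ⊕ 0x6 = 0x5.
P'[5]: 0xF ⊕ 0x5 ⊕ 0x5 = 0xF.

P'[1] = 0x1, P'[2] = 0x6, P'[3] = 0x2, P'[4] = 0x5, P'[5] = 0xF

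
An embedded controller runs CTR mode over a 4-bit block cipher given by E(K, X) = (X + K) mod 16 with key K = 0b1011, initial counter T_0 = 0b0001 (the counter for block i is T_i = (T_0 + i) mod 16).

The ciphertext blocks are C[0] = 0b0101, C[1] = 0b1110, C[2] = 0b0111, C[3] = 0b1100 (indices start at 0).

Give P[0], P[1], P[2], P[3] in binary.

CTR decryption: S_i = E(K, T_i) where T_i is the counter for block i; P_i = C_i ⊕ S_i.
P[0]: T = 0b0001, S = E(K, T) = 0b1100; 0b0101 ⊕ 0b1100 = 0b1001.
P[1]: T = 0b0010, S = E(K, T) = 0b1101; 0b1110 ⊕ 0b1101 = 0b0011.
P[2]: T = 0b0011, S = E(K, T) = 0b1110; 0b0111 ⊕ 0b1110 = 0b1001.
P[3]: T = 0b0100, S = E(K, T) = 0b1111; 0b1100 ⊕ 0b1111 = 0b0011.

P[0] = 0b1001, P[1] = 0b0011, P[2] = 0b1001, P[3] = 0b0011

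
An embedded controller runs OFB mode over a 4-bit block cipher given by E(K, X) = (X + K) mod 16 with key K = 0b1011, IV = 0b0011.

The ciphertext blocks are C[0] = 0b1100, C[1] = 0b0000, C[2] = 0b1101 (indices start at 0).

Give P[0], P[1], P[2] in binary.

OFB decryption: S_i = E(K, S_{i−1}) with S_{−1} = IV; P_i = C_i ⊕ S_i.
P[0]: S = E(K, 0b0011) = 0b1110; 0b1100 ⊕ 0b1110 = 0b0010.
P[1]: S = E(K, 0b1110) = 0b1001; 0b0000 ⊕ 0b1001 = 0b1001.
P[2]: S = E(K, 0b1001) = 0b0100; 0b1101 ⊕ 0b0100 = 0b1001.

P[0] = 0b0010, P[1] = 0b1001, P[2] = 0b1001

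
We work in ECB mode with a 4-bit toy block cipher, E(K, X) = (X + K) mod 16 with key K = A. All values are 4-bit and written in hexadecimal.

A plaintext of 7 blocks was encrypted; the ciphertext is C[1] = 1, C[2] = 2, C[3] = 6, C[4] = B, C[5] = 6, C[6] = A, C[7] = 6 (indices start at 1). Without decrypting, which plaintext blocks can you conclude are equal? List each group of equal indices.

ECB encrypts each block independently with the same key, so equal ciphertext blocks imply equal plaintext blocks.
C[3] = C[5] = C[7] = 6, so P[3] = P[5] = P[7].

P[3] = P[5] = P[7]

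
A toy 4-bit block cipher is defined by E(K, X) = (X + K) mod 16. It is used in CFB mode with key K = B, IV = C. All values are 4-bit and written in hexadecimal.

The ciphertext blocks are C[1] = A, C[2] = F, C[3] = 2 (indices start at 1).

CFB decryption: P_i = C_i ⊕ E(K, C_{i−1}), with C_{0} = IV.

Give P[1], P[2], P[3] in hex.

P[1] = D, P[2] = A, P[3] = 8

P[1]: E(K, C) = 7; A ⊕ 7 = D.
P[2]: E(K, A) = 5; F ⊕ 5 = A.
P[3]: E(K, F) = A; 2 ⊕ A = 8.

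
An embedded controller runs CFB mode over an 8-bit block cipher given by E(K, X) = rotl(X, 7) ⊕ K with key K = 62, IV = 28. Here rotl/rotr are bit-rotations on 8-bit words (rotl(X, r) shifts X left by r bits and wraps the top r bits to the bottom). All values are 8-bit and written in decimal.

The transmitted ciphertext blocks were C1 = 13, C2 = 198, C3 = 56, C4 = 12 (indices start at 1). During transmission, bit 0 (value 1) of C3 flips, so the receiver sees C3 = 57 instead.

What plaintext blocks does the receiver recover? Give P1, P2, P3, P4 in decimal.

CFB decryption: P_i = C_i ⊕ E(K, C_{i−1}), with C_{0} = IV.
Only C3 changed, to 57. In CFB, a change in C_i flips the same bit in P_i and garbles P_{i+1}. Decrypting the received ciphertext:
P1: E(K, 28) = 48; 13 ⊕ 48 = 61.
P2: E(K, 13) = 184; 198 ⊕ 184 = 126.
P3: E(K, 198) = 93; 57 ⊕ 93 = 100.
P4: E(K, 57) = 162; 12 ⊕ 162 = 174.
Blocks that differ from the original plaintext: P3, P4.

P1 = 61, P2 = 126, P3 = 100, P4 = 174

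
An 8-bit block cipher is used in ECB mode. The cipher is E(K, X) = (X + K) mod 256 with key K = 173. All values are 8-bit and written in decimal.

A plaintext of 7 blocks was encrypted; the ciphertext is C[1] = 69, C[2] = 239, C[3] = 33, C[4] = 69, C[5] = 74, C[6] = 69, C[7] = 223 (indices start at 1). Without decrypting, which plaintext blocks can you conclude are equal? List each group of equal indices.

ECB encrypts each block independently with the same key, so equal ciphertext blocks imply equal plaintext blocks.
C[1] = C[4] = C[6] = 69, so P[1] = P[4] = P[6].

P[1] = P[4] = P[6]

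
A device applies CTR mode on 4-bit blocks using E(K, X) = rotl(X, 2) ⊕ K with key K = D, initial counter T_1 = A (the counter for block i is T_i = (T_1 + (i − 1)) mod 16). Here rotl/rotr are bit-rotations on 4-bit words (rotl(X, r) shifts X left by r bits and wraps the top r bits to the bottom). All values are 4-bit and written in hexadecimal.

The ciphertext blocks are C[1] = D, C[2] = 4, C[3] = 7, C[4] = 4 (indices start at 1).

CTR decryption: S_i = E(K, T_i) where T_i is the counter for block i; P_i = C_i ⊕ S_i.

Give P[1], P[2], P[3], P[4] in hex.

P[1]: T = A, S = E(K, T) = 7; D ⊕ 7 = A.
P[2]: T = B, S = E(K, T) = 3; 4 ⊕ 3 = 7.
P[3]: T = C, S = E(K, T) = E; 7 ⊕ E = 9.
P[4]: T = D, S = E(K, T) = A; 4 ⊕ A = E.

P[1] = A, P[2] = 7, P[3] = 9, P[4] = E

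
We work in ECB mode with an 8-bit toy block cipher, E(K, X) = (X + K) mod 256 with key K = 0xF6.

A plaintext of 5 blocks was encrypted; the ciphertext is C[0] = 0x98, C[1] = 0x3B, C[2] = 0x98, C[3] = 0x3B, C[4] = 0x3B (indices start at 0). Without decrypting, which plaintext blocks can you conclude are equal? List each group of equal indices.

P[0] = P[2]; P[1] = P[3] = P[4]

ECB encrypts each block independently with the same key, so equal ciphertext blocks imply equal plaintext blocks.
C[0] = C[2] = 0x98, so P[0] = P[2].
C[1] = C[3] = C[4] = 0x3B, so P[1] = P[3] = P[4].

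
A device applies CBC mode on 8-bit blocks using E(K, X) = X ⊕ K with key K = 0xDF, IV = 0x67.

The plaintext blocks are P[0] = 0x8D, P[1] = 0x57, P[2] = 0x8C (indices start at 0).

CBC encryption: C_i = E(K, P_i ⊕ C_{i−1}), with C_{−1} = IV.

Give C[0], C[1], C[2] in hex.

C[0]: P[0] ⊕ 0x67 = 0xEA; E(K, 0xEA) = 0x35.
C[1]: P[1] ⊕ 0x35 = 0x62; E(K, 0x62) = 0xBD.
C[2]: P[2] ⊕ 0xBD = 0x31; E(K, 0x31) = 0xEE.

C[0] = 0x35, C[1] = 0xBD, C[2] = 0xEE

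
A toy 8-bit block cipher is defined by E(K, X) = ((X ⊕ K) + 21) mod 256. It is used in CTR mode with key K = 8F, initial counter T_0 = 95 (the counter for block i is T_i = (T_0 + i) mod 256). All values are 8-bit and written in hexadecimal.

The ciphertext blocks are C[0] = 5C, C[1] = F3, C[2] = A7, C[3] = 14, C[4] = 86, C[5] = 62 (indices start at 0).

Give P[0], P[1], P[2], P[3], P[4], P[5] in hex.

CTR decryption: S_i = E(K, T_i) where T_i is the counter for block i; P_i = C_i ⊕ S_i.
P[0]: T = 95, S = E(K, T) = 3B; 5C ⊕ 3B = 67.
P[1]: T = 96, S = E(K, T) = 3A; F3 ⊕ 3A = C9.
P[2]: T = 97, S = E(K, T) = 39; A7 ⊕ 39 = 9E.
P[3]: T = 98, S = E(K, T) = 38; 14 ⊕ 38 = 2C.
P[4]: T = 99, S = E(K, T) = 37; 86 ⊕ 37 = B1.
P[5]: T = 9A, S = E(K, T) = 36; 62 ⊕ 36 = 54.

P[0] = 67, P[1] = C9, P[2] = 9E, P[3] = 2C, P[4] = B1, P[5] = 54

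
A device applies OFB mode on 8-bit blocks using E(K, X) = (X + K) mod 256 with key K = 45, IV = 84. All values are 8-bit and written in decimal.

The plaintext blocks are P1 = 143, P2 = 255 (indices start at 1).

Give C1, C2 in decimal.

C1 = 14, C2 = 81

OFB encryption: S_i = E(K, S_{i−1}) with S_{0} = IV; C_i = P_i ⊕ S_i.
C1: S = E(K, 84) = 129; 143 ⊕ 129 = 14.
C2: S = E(K, 129) = 174; 255 ⊕ 174 = 81.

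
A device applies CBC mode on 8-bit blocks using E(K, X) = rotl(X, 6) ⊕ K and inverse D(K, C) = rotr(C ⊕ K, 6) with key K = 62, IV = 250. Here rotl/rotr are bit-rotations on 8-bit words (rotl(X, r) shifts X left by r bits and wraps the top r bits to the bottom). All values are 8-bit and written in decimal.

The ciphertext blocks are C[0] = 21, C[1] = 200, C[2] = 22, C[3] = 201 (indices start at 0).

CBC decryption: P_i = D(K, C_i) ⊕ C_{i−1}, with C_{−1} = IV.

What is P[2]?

P[2] = 104

P[2]: D(K, 22) = 160; 160 ⊕ 200 = 104.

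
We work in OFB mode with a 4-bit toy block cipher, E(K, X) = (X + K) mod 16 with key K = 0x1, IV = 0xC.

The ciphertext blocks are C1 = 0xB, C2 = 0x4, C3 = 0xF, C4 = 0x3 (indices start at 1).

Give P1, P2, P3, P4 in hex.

P1 = 0x6, P2 = 0xA, P3 = 0x0, P4 = 0x3

OFB decryption: S_i = E(K, S_{i−1}) with S_{0} = IV; P_i = C_i ⊕ S_i.
P1: S = E(K, 0xC) = 0xD; 0xB ⊕ 0xD = 0x6.
P2: S = E(K, 0xD) = 0xE; 0x4 ⊕ 0xE = 0xA.
P3: S = E(K, 0xE) = 0xF; 0xF ⊕ 0xF = 0x0.
P4: S = E(K, 0xF) = 0x0; 0x3 ⊕ 0x0 = 0x3.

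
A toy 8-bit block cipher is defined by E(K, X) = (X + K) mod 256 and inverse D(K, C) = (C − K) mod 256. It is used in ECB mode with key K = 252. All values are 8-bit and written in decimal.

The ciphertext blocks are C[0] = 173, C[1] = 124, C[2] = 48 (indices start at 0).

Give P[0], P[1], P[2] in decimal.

ECB decryption: P_i = D(K, C_i).
P[0]: D(K, 173) = 177.
P[1]: D(K, 124) = 128.
P[2]: D(K, 48) = 52.

P[0] = 177, P[1] = 128, P[2] = 52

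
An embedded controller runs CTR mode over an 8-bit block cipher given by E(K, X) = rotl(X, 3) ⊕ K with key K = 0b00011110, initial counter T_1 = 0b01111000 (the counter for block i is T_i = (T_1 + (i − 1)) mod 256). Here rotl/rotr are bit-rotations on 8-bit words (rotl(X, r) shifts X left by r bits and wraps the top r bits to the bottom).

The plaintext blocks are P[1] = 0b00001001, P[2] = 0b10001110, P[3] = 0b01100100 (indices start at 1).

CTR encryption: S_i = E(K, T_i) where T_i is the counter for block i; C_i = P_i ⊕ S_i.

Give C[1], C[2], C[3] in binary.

C[1] = 0b11010100, C[2] = 0b01011011, C[3] = 0b10101001

C[1]: T = 0b01111000, S = E(K, T) = 0b11011101; 0b00001001 ⊕ 0b11011101 = 0b11010100.
C[2]: T = 0b01111001, S = E(K, T) = 0b11010101; 0b10001110 ⊕ 0b11010101 = 0b01011011.
C[3]: T = 0b01111010, S = E(K, T) = 0b11001101; 0b01100100 ⊕ 0b11001101 = 0b10101001.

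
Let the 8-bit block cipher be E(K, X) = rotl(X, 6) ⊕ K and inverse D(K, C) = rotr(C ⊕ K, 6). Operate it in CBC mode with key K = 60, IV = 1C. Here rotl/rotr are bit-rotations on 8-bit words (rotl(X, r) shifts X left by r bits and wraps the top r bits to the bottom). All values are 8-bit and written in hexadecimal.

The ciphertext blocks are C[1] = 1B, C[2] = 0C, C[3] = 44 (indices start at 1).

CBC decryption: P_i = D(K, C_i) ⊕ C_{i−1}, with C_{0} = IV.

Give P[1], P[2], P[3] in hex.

P[1]: D(K, 1B) = ED; ED ⊕ 1C = F1.
P[2]: D(K, 0C) = B1; B1 ⊕ 1B = AA.
P[3]: D(K, 44) = 90; 90 ⊕ 0C = 9C.

P[1] = F1, P[2] = AA, P[3] = 9C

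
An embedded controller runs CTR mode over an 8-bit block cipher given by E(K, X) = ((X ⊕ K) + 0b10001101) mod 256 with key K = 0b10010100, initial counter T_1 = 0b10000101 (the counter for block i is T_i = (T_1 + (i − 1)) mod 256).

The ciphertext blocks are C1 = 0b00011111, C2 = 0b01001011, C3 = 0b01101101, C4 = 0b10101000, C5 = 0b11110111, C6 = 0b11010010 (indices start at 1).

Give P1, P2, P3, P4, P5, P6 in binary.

CTR decryption: S_i = E(K, T_i) where T_i is the counter for block i; P_i = C_i ⊕ S_i.
P1: T = 0b10000101, S = E(K, T) = 0b10011110; 0b00011111 ⊕ 0b10011110 = 0b10000001.
P2: T = 0b10000110, S = E(K, T) = 0b10011111; 0b01001011 ⊕ 0b10011111 = 0b11010100.
P3: T = 0b10000111, S = E(K, T) = 0b10100000; 0b01101101 ⊕ 0b10100000 = 0b11001101.
P4: T = 0b10001000, S = E(K, T) = 0b10101001; 0b10101000 ⊕ 0b10101001 = 0b00000001.
P5: T = 0b10001001, S = E(K, T) = 0b10101010; 0b11110111 ⊕ 0b10101010 = 0b01011101.
P6: T = 0b10001010, S = E(K, T) = 0b10101011; 0b11010010 ⊕ 0b10101011 = 0b01111001.

P1 = 0b10000001, P2 = 0b11010100, P3 = 0b11001101, P4 = 0b00000001, P5 = 0b01011101, P6 = 0b01111001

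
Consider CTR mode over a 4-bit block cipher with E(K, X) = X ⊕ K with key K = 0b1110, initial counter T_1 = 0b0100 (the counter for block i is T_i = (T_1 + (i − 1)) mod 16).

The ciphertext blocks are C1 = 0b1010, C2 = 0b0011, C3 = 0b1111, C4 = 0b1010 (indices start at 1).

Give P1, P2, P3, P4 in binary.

P1 = 0b0000, P2 = 0b1000, P3 = 0b0111, P4 = 0b0011

CTR decryption: S_i = E(K, T_i) where T_i is the counter for block i; P_i = C_i ⊕ S_i.
P1: T = 0b0100, S = E(K, T) = 0b1010; 0b1010 ⊕ 0b1010 = 0b0000.
P2: T = 0b0101, S = E(K, T) = 0b1011; 0b0011 ⊕ 0b1011 = 0b1000.
P3: T = 0b0110, S = E(K, T) = 0b1000; 0b1111 ⊕ 0b1000 = 0b0111.
P4: T = 0b0111, S = E(K, T) = 0b1001; 0b1010 ⊕ 0b1001 = 0b0011.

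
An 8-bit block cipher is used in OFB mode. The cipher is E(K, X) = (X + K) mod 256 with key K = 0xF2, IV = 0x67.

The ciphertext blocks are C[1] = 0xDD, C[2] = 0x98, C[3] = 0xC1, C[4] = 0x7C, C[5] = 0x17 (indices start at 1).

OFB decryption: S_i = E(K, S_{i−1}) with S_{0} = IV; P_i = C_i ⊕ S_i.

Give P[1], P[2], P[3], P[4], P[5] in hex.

P[1] = 0x84, P[2] = 0xD3, P[3] = 0xFC, P[4] = 0x53, P[5] = 0x36

P[1]: S = E(K, 0x67) = 0x59; 0xDD ⊕ 0x59 = 0x84.
P[2]: S = E(K, 0x59) = 0x4B; 0x98 ⊕ 0x4B = 0xD3.
P[3]: S = E(K, 0x4B) = 0x3D; 0xC1 ⊕ 0x3D = 0xFC.
P[4]: S = E(K, 0x3D) = 0x2F; 0x7C ⊕ 0x2F = 0x53.
P[5]: S = E(K, 0x2F) = 0x21; 0x17 ⊕ 0x21 = 0x36.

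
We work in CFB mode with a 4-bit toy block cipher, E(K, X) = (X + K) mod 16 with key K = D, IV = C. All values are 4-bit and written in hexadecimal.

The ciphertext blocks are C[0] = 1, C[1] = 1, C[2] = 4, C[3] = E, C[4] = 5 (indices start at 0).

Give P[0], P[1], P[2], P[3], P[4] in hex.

P[0] = 8, P[1] = F, P[2] = A, P[3] = F, P[4] = E

CFB decryption: P_i = C_i ⊕ E(K, C_{i−1}), with C_{−1} = IV.
P[0]: E(K, C) = 9; 1 ⊕ 9 = 8.
P[1]: E(K, 1) = E; 1 ⊕ E = F.
P[2]: E(K, 1) = E; 4 ⊕ E = A.
P[3]: E(K, 4) = 1; E ⊕ 1 = F.
P[4]: E(K, E) = B; 5 ⊕ B = E.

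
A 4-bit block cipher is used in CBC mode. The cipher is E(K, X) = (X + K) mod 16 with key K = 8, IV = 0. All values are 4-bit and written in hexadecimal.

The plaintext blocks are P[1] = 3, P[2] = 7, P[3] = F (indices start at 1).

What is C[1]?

CBC encryption: C_i = E(K, P_i ⊕ C_{i−1}), with C_{0} = IV.
C[1]: P[1] ⊕ 0 = 3; E(K, 3) = B.

C[1] = B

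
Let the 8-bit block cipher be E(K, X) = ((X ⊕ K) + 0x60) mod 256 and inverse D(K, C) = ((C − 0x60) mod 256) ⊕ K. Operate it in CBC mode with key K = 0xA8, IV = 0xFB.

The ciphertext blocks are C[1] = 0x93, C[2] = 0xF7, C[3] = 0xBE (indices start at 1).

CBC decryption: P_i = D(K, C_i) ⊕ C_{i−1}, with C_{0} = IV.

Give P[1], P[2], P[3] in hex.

P[1]: D(K, 0x93) = 0x9B; 0x9B ⊕ 0xFB = 0x60.
P[2]: D(K, 0xF7) = 0x3F; 0x3F ⊕ 0x93 = 0xAC.
P[3]: D(K, 0xBE) = 0xF6; 0xF6 ⊕ 0xF7 = 0x01.

P[1] = 0x60, P[2] = 0xAC, P[3] = 0x01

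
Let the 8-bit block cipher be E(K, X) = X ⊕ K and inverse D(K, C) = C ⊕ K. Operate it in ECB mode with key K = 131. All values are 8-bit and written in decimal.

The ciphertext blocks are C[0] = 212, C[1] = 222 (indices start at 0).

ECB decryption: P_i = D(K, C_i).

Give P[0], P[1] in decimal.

P[0] = 87, P[1] = 93

P[0]: D(K, 212) = 87.
P[1]: D(K, 222) = 93.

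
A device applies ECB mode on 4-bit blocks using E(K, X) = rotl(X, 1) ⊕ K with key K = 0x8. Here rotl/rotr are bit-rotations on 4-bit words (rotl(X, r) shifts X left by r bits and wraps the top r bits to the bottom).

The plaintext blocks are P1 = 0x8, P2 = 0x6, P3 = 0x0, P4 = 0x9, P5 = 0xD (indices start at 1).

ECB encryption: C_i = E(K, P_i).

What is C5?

C5: E(K, 0xD) = 0x3.

C5 = 0x3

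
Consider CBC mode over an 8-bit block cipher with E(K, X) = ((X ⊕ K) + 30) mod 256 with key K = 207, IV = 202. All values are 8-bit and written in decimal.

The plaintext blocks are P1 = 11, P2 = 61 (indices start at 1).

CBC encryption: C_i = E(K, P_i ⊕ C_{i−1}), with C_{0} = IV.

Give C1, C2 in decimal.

C1 = 44, C2 = 252

C1: P1 ⊕ 202 = 193; E(K, 193) = 44.
C2: P2 ⊕ 44 = 17; E(K, 17) = 252.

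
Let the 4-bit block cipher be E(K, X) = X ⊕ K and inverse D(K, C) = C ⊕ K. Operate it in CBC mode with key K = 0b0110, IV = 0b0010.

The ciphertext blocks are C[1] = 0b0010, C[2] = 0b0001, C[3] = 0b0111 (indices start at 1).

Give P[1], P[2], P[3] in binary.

P[1] = 0b0110, P[2] = 0b0101, P[3] = 0b0000

CBC decryption: P_i = D(K, C_i) ⊕ C_{i−1}, with C_{0} = IV.
P[1]: D(K, 0b0010) = 0b0100; 0b0100 ⊕ 0b0010 = 0b0110.
P[2]: D(K, 0b0001) = 0b0111; 0b0111 ⊕ 0b0010 = 0b0101.
P[3]: D(K, 0b0111) = 0b0001; 0b0001 ⊕ 0b0001 = 0b0000.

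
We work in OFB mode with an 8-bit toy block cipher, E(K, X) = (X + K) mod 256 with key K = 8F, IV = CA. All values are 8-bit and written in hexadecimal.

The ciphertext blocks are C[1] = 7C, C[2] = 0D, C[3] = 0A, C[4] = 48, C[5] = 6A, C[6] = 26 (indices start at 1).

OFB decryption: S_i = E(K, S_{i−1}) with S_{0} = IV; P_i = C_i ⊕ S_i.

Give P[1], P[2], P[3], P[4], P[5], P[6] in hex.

P[1] = 25, P[2] = E5, P[3] = 7D, P[4] = 4E, P[5] = FF, P[6] = 02

P[1]: S = E(K, CA) = 59; 7C ⊕ 59 = 25.
P[2]: S = E(K, 59) = E8; 0D ⊕ E8 = E5.
P[3]: S = E(K, E8) = 77; 0A ⊕ 77 = 7D.
P[4]: S = E(K, 77) = 06; 48 ⊕ 06 = 4E.
P[5]: S = E(K, 06) = 95; 6A ⊕ 95 = FF.
P[6]: S = E(K, 95) = 24; 26 ⊕ 24 = 02.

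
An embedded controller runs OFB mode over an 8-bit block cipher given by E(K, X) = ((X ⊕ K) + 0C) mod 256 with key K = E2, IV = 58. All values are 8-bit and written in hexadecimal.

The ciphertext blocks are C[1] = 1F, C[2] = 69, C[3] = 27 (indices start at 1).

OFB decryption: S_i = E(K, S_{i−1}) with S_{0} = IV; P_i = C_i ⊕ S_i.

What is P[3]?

P[1]: S = E(K, 58) = C6; 1F ⊕ C6 = D9.
P[2]: S = E(K, C6) = 30; 69 ⊕ 30 = 59.
P[3]: S = E(K, 30) = DE; 27 ⊕ DE = F9.

P[3] = F9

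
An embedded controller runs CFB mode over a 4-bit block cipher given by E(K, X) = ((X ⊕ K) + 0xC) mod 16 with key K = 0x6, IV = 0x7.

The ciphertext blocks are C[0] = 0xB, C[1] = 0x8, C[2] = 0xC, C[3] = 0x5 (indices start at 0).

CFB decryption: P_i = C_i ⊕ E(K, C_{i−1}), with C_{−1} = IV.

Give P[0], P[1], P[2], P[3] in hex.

P[0] = 0x6, P[1] = 0x1, P[2] = 0x6, P[3] = 0x3

P[0]: E(K, 0x7) = 0xD; 0xB ⊕ 0xD = 0x6.
P[1]: E(K, 0xB) = 0x9; 0x8 ⊕ 0x9 = 0x1.
P[2]: E(K, 0x8) = 0xA; 0xC ⊕ 0xA = 0x6.
P[3]: E(K, 0xC) = 0x6; 0x5 ⊕ 0x6 = 0x3.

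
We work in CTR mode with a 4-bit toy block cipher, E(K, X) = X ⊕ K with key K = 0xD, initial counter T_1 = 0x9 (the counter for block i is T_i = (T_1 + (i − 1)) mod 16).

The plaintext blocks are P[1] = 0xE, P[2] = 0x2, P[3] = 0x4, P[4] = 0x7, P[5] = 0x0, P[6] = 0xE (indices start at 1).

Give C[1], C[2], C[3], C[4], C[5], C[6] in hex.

C[1] = 0xA, C[2] = 0x5, C[3] = 0x2, C[4] = 0x6, C[5] = 0x0, C[6] = 0xD

CTR encryption: S_i = E(K, T_i) where T_i is the counter for block i; C_i = P_i ⊕ S_i.
C[1]: T = 0x9, S = E(K, T) = 0x4; 0xE ⊕ 0x4 = 0xA.
C[2]: T = 0xA, S = E(K, T) = 0x7; 0x2 ⊕ 0x7 = 0x5.
C[3]: T = 0xB, S = E(K, T) = 0x6; 0x4 ⊕ 0x6 = 0x2.
C[4]: T = 0xC, S = E(K, T) = 0x1; 0x7 ⊕ 0x1 = 0x6.
C[5]: T = 0xD, S = E(K, T) = 0x0; 0x0 ⊕ 0x0 = 0x0.
C[6]: T = 0xE, S = E(K, T) = 0x3; 0xE ⊕ 0x3 = 0xD.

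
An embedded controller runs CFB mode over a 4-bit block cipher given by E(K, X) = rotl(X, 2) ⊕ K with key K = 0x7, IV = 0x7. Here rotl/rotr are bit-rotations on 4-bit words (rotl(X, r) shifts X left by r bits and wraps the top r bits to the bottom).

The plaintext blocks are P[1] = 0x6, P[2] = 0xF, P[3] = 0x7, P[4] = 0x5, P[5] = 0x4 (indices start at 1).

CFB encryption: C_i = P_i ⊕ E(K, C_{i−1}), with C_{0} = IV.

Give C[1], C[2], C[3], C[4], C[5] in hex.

C[1]: E(K, 0x7) = 0xA; 0x6 ⊕ 0xA = 0xC.
C[2]: E(K, 0xC) = 0x4; 0xF ⊕ 0x4 = 0xB.
C[3]: E(K, 0xB) = 0x9; 0x7 ⊕ 0x9 = 0xE.
C[4]: E(K, 0xE) = 0xC; 0x5 ⊕ 0xC = 0x9.
C[5]: E(K, 0x9) = 0x1; 0x4 ⊕ 0x1 = 0x5.

C[1] = 0xC, C[2] = 0xB, C[3] = 0xE, C[4] = 0x9, C[5] = 0x5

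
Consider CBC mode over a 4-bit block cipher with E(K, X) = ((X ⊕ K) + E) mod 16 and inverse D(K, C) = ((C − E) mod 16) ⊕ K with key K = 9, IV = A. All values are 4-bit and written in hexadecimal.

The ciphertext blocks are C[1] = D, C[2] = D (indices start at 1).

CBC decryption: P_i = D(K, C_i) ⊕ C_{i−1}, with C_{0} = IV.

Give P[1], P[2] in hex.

P[1] = C, P[2] = B

P[1]: D(K, D) = 6; 6 ⊕ A = C.
P[2]: D(K, D) = 6; 6 ⊕ D = B.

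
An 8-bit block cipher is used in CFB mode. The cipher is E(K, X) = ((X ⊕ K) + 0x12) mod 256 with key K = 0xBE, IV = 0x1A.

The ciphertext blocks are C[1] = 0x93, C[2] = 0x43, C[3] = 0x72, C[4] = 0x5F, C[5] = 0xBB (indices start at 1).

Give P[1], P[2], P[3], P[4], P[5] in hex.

P[1] = 0x25, P[2] = 0x7C, P[3] = 0x7D, P[4] = 0x81, P[5] = 0x48

CFB decryption: P_i = C_i ⊕ E(K, C_{i−1}), with C_{0} = IV.
P[1]: E(K, 0x1A) = 0xB6; 0x93 ⊕ 0xB6 = 0x25.
P[2]: E(K, 0x93) = 0x3F; 0x43 ⊕ 0x3F = 0x7C.
P[3]: E(K, 0x43) = 0x0F; 0x72 ⊕ 0x0F = 0x7D.
P[4]: E(K, 0x72) = 0xDE; 0x5F ⊕ 0xDE = 0x81.
P[5]: E(K, 0x5F) = 0xF3; 0xBB ⊕ 0xF3 = 0x48.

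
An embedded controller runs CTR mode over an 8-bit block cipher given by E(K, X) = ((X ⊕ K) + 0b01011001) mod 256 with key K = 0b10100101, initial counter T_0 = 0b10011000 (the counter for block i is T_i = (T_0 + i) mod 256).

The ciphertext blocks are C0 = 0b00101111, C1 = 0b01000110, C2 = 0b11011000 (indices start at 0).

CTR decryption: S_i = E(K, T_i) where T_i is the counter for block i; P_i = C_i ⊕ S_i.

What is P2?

P2: T = 0b10011010, S = E(K, T) = 0b10011000; 0b11011000 ⊕ 0b10011000 = 0b01000000.

P2 = 0b01000000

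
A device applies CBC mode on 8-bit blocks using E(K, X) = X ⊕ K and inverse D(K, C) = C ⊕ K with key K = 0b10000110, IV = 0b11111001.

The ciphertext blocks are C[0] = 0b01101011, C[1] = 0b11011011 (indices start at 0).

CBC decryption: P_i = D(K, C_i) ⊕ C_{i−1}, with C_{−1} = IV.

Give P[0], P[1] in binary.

P[0]: D(K, 0b01101011) = 0b11101101; 0b11101101 ⊕ 0b11111001 = 0b00010100.
P[1]: D(K, 0b11011011) = 0b01011101; 0b01011101 ⊕ 0b01101011 = 0b00110110.

P[0] = 0b00010100, P[1] = 0b00110110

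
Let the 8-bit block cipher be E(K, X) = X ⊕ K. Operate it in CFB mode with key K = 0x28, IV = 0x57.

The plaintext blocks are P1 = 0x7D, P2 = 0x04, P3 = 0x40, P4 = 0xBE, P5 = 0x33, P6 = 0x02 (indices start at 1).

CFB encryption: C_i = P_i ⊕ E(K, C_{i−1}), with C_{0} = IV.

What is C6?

C6 = 0xE1

C1: E(K, 0x57) = 0x7F; 0x7D ⊕ 0x7F = 0x02.
C2: E(K, 0x02) = 0x2A; 0x04 ⊕ 0x2A = 0x2E.
C3: E(K, 0x2E) = 0x06; 0x40 ⊕ 0x06 = 0x46.
C4: E(K, 0x46) = 0x6E; 0xBE ⊕ 0x6E = 0xD0.
C5: E(K, 0xD0) = 0xF8; 0x33 ⊕ 0xF8 = 0xCB.
C6: E(K, 0xCB) = 0xE3; 0x02 ⊕ 0xE3 = 0xE1.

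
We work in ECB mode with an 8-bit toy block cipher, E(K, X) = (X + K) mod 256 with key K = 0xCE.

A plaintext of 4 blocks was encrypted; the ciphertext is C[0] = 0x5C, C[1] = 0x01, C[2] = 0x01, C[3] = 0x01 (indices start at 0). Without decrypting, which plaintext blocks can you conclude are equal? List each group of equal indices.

ECB encrypts each block independently with the same key, so equal ciphertext blocks imply equal plaintext blocks.
C[1] = C[2] = C[3] = 0x01, so P[1] = P[2] = P[3].

P[1] = P[2] = P[3]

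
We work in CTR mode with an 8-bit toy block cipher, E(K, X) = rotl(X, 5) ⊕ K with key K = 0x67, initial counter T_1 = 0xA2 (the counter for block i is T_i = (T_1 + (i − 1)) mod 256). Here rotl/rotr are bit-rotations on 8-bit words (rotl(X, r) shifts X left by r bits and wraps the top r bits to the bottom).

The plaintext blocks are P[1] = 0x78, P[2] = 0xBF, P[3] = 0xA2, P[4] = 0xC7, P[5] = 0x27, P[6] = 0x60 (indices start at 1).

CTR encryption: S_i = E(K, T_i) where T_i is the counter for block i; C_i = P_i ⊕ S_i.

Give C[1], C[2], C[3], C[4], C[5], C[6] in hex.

C[1] = 0x4B, C[2] = 0xAC, C[3] = 0x51, C[4] = 0x14, C[5] = 0x94, C[6] = 0xF3

C[1]: T = 0xA2, S = E(K, T) = 0x33; 0x78 ⊕ 0x33 = 0x4B.
C[2]: T = 0xA3, S = E(K, T) = 0x13; 0xBF ⊕ 0x13 = 0xAC.
C[3]: T = 0xA4, S = E(K, T) = 0xF3; 0xA2 ⊕ 0xF3 = 0x51.
C[4]: T = 0xA5, S = E(K, T) = 0xD3; 0xC7 ⊕ 0xD3 = 0x14.
C[5]: T = 0xA6, S = E(K, T) = 0xB3; 0x27 ⊕ 0xB3 = 0x94.
C[6]: T = 0xA7, S = E(K, T) = 0x93; 0x60 ⊕ 0x93 = 0xF3.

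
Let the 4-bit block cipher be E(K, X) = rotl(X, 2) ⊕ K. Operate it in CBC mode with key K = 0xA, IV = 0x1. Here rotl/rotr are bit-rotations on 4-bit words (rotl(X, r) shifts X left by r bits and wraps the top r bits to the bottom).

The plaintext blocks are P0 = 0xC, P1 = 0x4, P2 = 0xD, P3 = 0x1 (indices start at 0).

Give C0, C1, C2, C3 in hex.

C0 = 0xD, C1 = 0xC, C2 = 0xE, C3 = 0x5

CBC encryption: C_i = E(K, P_i ⊕ C_{i−1}), with C_{−1} = IV.
C0: P0 ⊕ 0x1 = 0xD; E(K, 0xD) = 0xD.
C1: P1 ⊕ 0xD = 0x9; E(K, 0x9) = 0xC.
C2: P2 ⊕ 0xC = 0x1; E(K, 0x1) = 0xE.
C3: P3 ⊕ 0xE = 0xF; E(K, 0xF) = 0x5.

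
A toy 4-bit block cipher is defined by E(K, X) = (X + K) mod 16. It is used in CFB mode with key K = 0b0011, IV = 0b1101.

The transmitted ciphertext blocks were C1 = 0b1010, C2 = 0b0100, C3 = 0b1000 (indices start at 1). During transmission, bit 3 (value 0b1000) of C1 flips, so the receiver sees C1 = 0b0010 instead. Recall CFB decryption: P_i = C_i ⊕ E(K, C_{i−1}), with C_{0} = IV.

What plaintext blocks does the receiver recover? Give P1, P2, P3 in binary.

P1 = 0b0010, P2 = 0b0001, P3 = 0b1111

Only C1 changed, to 0b0010. In CFB, a change in C_i flips the same bit in P_i and garbles P_{i+1}. Decrypting the received ciphertext:
P1: E(K, 0b1101) = 0b0000; 0b0010 ⊕ 0b0000 = 0b0010.
P2: E(K, 0b0010) = 0b0101; 0b0100 ⊕ 0b0101 = 0b0001.
P3: E(K, 0b0100) = 0b0111; 0b1000 ⊕ 0b0111 = 0b1111.
Blocks that differ from the original plaintext: P1, P2.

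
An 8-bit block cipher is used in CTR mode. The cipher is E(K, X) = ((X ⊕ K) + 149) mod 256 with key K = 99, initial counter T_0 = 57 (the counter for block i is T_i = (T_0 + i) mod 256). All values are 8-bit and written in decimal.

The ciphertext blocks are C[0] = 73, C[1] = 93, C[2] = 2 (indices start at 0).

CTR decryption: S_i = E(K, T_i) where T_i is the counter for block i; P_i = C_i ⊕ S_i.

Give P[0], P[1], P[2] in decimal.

P[0] = 166, P[1] = 179, P[2] = 239

P[0]: T = 57, S = E(K, T) = 239; 73 ⊕ 239 = 166.
P[1]: T = 58, S = E(K, T) = 238; 93 ⊕ 238 = 179.
P[2]: T = 59, S = E(K, T) = 237; 2 ⊕ 237 = 239.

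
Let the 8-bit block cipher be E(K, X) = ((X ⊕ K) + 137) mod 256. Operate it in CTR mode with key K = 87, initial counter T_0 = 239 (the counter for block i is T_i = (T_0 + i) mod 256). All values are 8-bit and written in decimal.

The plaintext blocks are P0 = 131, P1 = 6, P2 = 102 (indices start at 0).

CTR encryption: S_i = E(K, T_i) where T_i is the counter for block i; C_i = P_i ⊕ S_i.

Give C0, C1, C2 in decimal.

C0: T = 239, S = E(K, T) = 65; 131 ⊕ 65 = 194.
C1: T = 240, S = E(K, T) = 48; 6 ⊕ 48 = 54.
C2: T = 241, S = E(K, T) = 47; 102 ⊕ 47 = 73.

C0 = 194, C1 = 54, C2 = 73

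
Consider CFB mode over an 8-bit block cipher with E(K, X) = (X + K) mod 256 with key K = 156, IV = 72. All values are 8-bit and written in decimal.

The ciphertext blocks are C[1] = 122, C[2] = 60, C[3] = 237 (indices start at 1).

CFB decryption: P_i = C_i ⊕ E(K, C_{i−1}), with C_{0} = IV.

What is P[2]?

P[2]: E(K, 122) = 22; 60 ⊕ 22 = 42.

P[2] = 42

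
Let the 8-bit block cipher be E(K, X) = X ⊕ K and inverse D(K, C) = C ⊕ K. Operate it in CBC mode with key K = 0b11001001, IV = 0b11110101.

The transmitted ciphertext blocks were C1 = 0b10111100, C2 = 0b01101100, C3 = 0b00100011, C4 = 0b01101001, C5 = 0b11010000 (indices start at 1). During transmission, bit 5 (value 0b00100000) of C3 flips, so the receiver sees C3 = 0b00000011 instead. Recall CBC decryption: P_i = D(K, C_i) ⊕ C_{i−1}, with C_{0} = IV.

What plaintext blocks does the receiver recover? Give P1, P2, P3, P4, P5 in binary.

Only C3 changed, to 0b00000011. In CBC, a change in C_i garbles P_i and flips the same bit in P_{i+1}. Decrypting the received ciphertext:
P1: D(K, 0b10111100) = 0b01110101; 0b01110101 ⊕ 0b11110101 = 0b10000000.
P2: D(K, 0b01101100) = 0b10100101; 0b10100101 ⊕ 0b10111100 = 0b00011001.
P3: D(K, 0b00000011) = 0b11001010; 0b11001010 ⊕ 0b01101100 = 0b10100110.
P4: D(K, 0b01101001) = 0b10100000; 0b10100000 ⊕ 0b00000011 = 0b10100011.
P5: D(K, 0b11010000) = 0b00011001; 0b00011001 ⊕ 0b01101001 = 0b01110000.
Blocks that differ from the original plaintext: P3, P4.

P1 = 0b10000000, P2 = 0b00011001, P3 = 0b10100110, P4 = 0b10100011, P5 = 0b01110000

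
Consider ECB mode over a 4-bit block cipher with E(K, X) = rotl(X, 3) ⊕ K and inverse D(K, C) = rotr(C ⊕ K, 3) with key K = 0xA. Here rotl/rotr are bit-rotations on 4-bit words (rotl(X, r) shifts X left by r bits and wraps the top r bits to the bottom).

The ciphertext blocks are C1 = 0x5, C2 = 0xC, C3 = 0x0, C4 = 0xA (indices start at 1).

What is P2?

P2 = 0xC

ECB decryption: P_i = D(K, C_i).
P2: D(K, 0xC) = 0xC.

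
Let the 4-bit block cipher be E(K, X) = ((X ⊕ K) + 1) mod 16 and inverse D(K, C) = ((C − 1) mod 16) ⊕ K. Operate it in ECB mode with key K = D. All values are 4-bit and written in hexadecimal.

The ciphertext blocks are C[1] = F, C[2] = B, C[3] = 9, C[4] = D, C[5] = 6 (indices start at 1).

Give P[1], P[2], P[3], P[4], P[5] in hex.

ECB decryption: P_i = D(K, C_i).
P[1]: D(K, F) = 3.
P[2]: D(K, B) = 7.
P[3]: D(K, 9) = 5.
P[4]: D(K, D) = 1.
P[5]: D(K, 6) = 8.

P[1] = 3, P[2] = 7, P[3] = 5, P[4] = 1, P[5] = 8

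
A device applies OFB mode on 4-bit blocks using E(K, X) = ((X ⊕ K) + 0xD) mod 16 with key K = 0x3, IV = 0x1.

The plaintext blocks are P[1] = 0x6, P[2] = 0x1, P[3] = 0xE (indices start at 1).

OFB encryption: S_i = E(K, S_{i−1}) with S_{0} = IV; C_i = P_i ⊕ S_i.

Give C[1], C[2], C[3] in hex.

C[1] = 0x9, C[2] = 0x8, C[3] = 0x9

C[1]: S = E(K, 0x1) = 0xF; 0x6 ⊕ 0xF = 0x9.
C[2]: S = E(K, 0xF) = 0x9; 0x1 ⊕ 0x9 = 0x8.
C[3]: S = E(K, 0x9) = 0x7; 0xE ⊕ 0x7 = 0x9.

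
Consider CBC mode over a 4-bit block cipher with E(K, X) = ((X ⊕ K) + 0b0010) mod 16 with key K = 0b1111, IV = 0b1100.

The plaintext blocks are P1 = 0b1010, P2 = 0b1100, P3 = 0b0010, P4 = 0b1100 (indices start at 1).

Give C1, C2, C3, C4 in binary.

C1 = 0b1011, C2 = 0b1010, C3 = 0b1001, C4 = 0b1100

CBC encryption: C_i = E(K, P_i ⊕ C_{i−1}), with C_{0} = IV.
C1: P1 ⊕ 0b1100 = 0b0110; E(K, 0b0110) = 0b1011.
C2: P2 ⊕ 0b1011 = 0b0111; E(K, 0b0111) = 0b1010.
C3: P3 ⊕ 0b1010 = 0b1000; E(K, 0b1000) = 0b1001.
C4: P4 ⊕ 0b1001 = 0b0101; E(K, 0b0101) = 0b1100.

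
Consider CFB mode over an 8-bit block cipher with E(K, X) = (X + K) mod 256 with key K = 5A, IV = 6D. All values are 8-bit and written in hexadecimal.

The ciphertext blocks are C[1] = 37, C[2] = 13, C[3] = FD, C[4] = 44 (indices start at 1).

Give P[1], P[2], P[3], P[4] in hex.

P[1] = F0, P[2] = 82, P[3] = 90, P[4] = 13

CFB decryption: P_i = C_i ⊕ E(K, C_{i−1}), with C_{0} = IV.
P[1]: E(K, 6D) = C7; 37 ⊕ C7 = F0.
P[2]: E(K, 37) = 91; 13 ⊕ 91 = 82.
P[3]: E(K, 13) = 6D; FD ⊕ 6D = 90.
P[4]: E(K, FD) = 57; 44 ⊕ 57 = 13.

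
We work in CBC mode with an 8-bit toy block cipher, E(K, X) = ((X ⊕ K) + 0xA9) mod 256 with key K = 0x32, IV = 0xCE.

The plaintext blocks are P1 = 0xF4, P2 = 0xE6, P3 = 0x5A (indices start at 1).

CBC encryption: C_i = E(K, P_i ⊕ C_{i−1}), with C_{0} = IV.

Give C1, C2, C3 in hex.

C1: P1 ⊕ 0xCE = 0x3A; E(K, 0x3A) = 0xB1.
C2: P2 ⊕ 0xB1 = 0x57; E(K, 0x57) = 0x0E.
C3: P3 ⊕ 0x0E = 0x54; E(K, 0x54) = 0x0F.

C1 = 0xB1, C2 = 0x0E, C3 = 0x0F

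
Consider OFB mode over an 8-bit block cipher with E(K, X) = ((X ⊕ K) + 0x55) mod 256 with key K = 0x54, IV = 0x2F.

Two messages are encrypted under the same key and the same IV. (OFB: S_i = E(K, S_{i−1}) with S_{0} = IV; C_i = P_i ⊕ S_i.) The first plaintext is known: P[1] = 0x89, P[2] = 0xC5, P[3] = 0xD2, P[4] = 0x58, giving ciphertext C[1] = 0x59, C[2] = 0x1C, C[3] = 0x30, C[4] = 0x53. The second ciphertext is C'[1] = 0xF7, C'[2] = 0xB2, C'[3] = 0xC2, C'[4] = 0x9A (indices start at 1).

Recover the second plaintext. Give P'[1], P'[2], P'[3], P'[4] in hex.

In OFB with a reused IV, both messages share the same keystream S_i, so C_i ⊕ C'_i = P_i ⊕ P'_i and thus P'_i = P_i ⊕ C_i ⊕ C'_i.
P'[1]: 0x89 ⊕ 0x59 ⊕ 0xF7 = 0x27.
P'[2]: 0xC5 ⊕ 0x1C ⊕ 0xB2 = 0x6B.
P'[3]: 0xD2 ⊕ 0x30 ⊕ 0xC2 = 0x20.
P'[4]: 0x58 ⊕ 0x53 ⊕ 0x9A = 0x91.

P'[1] = 0x27, P'[2] = 0x6B, P'[3] = 0x20, P'[4] = 0x91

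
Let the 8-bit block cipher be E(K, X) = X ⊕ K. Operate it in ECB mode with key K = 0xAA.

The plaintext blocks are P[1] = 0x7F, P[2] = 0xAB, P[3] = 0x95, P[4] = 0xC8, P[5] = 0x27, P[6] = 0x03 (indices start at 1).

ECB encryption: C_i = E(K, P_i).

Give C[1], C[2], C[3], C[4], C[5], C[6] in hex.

C[1] = 0xD5, C[2] = 0x01, C[3] = 0x3F, C[4] = 0x62, C[5] = 0x8D, C[6] = 0xA9

C[1]: E(K, 0x7F) = 0xD5.
C[2]: E(K, 0xAB) = 0x01.
C[3]: E(K, 0x95) = 0x3F.
C[4]: E(K, 0xC8) = 0x62.
C[5]: E(K, 0x27) = 0x8D.
C[6]: E(K, 0x03) = 0xA9.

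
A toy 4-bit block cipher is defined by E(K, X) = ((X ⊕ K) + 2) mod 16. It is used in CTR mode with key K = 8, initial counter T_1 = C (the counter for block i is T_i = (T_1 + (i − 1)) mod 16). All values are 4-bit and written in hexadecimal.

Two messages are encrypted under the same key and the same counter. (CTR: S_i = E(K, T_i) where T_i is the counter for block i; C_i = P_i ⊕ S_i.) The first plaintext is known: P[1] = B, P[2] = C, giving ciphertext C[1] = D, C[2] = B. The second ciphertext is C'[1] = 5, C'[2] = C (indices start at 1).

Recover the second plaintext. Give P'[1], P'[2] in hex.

P'[1] = 3, P'[2] = B

In CTR with a reused counter, both messages share the same keystream S_i, so C_i ⊕ C'_i = P_i ⊕ P'_i and thus P'_i = P_i ⊕ C_i ⊕ C'_i.
P'[1]: B ⊕ D ⊕ 5 = 3.
P'[2]: C ⊕ B ⊕ C = B.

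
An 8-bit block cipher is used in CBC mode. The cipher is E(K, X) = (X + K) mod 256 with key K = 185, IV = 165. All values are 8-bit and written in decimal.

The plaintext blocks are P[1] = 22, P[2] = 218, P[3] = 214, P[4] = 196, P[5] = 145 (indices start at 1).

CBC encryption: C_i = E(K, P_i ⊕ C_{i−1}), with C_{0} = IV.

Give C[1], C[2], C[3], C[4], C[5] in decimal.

C[1]: P[1] ⊕ 165 = 179; E(K, 179) = 108.
C[2]: P[2] ⊕ 108 = 182; E(K, 182) = 111.
C[3]: P[3] ⊕ 111 = 185; E(K, 185) = 114.
C[4]: P[4] ⊕ 114 = 182; E(K, 182) = 111.
C[5]: P[5] ⊕ 111 = 254; E(K, 254) = 183.

C[1] = 108, C[2] = 111, C[3] = 114, C[4] = 111, C[5] = 183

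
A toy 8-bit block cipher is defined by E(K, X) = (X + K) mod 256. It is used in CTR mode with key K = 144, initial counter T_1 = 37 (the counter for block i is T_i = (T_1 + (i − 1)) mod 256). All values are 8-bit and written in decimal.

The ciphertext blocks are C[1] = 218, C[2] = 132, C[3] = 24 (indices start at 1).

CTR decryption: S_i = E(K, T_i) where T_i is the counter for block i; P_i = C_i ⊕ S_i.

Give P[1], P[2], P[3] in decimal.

P[1] = 111, P[2] = 50, P[3] = 175

P[1]: T = 37, S = E(K, T) = 181; 218 ⊕ 181 = 111.
P[2]: T = 38, S = E(K, T) = 182; 132 ⊕ 182 = 50.
P[3]: T = 39, S = E(K, T) = 183; 24 ⊕ 183 = 175.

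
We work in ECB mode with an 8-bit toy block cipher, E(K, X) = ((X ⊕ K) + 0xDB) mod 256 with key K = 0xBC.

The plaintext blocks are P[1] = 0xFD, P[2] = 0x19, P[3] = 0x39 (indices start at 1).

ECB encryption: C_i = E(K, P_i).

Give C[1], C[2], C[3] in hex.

C[1] = 0x1C, C[2] = 0x80, C[3] = 0x60

C[1]: E(K, 0xFD) = 0x1C.
C[2]: E(K, 0x19) = 0x80.
C[3]: E(K, 0x39) = 0x60.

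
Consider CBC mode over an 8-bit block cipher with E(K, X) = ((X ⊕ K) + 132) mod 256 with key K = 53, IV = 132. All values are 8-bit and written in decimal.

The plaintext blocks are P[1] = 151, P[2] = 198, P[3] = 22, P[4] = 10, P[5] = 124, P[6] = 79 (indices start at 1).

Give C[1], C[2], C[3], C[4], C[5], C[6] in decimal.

CBC encryption: C_i = E(K, P_i ⊕ C_{i−1}), with C_{0} = IV.
C[1]: P[1] ⊕ 132 = 19; E(K, 19) = 170.
C[2]: P[2] ⊕ 170 = 108; E(K, 108) = 221.
C[3]: P[3] ⊕ 221 = 203; E(K, 203) = 130.
C[4]: P[4] ⊕ 130 = 136; E(K, 136) = 65.
C[5]: P[5] ⊕ 65 = 61; E(K, 61) = 140.
C[6]: P[6] ⊕ 140 = 195; E(K, 195) = 122.

C[1] = 170, C[2] = 221, C[3] = 130, C[4] = 65, C[5] = 140, C[6] = 122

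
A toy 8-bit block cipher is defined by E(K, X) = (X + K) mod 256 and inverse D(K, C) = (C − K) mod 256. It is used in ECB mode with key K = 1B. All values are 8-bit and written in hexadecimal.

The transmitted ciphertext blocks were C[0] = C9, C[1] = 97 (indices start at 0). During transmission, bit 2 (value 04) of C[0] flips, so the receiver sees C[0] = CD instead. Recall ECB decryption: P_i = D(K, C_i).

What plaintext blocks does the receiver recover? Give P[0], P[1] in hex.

P[0] = B2, P[1] = 7C

Only C[0] changed, to CD. In ECB, a change in C_i affects only P_i. Decrypting the received ciphertext:
P[0]: D(K, CD) = B2.
P[1]: D(K, 97) = 7C.
Blocks that differ from the original plaintext: P[0].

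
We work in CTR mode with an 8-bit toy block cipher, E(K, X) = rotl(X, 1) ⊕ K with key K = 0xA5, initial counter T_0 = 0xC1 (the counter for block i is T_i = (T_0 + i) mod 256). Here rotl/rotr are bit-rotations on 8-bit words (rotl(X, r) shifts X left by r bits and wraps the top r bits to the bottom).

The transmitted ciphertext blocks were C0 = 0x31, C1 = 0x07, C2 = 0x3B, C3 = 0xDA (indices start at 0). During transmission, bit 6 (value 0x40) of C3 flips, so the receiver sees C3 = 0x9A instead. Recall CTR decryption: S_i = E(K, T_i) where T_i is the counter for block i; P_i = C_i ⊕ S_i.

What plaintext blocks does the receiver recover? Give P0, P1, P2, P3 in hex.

P0 = 0x17, P1 = 0x27, P2 = 0x19, P3 = 0xB6

Only C3 changed, to 0x9A. In CTR, a change in C_i flips the same bit in P_i only; the keystream is unaffected. Decrypting the received ciphertext:
P0: T = 0xC1, S = E(K, T) = 0x26; 0x31 ⊕ 0x26 = 0x17.
P1: T = 0xC2, S = E(K, T) = 0x20; 0x07 ⊕ 0x20 = 0x27.
P2: T = 0xC3, S = E(K, T) = 0x22; 0x3B ⊕ 0x22 = 0x19.
P3: T = 0xC4, S = E(K, T) = 0x2C; 0x9A ⊕ 0x2C = 0xB6.
Blocks that differ from the original plaintext: P3.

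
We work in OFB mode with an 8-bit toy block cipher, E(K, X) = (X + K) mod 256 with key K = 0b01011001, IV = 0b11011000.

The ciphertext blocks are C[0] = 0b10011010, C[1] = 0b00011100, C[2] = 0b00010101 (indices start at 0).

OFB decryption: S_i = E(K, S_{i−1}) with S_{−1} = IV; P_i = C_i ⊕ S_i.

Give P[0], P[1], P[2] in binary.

P[0]: S = E(K, 0b11011000) = 0b00110001; 0b10011010 ⊕ 0b00110001 = 0b10101011.
P[1]: S = E(K, 0b00110001) = 0b10001010; 0b00011100 ⊕ 0b10001010 = 0b10010110.
P[2]: S = E(K, 0b10001010) = 0b11100011; 0b00010101 ⊕ 0b11100011 = 0b11110110.

P[0] = 0b10101011, P[1] = 0b10010110, P[2] = 0b11110110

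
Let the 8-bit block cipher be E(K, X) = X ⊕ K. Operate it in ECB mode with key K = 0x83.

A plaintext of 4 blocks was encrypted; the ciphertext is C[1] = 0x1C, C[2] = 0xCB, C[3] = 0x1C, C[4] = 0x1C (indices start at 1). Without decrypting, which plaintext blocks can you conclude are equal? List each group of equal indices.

ECB encrypts each block independently with the same key, so equal ciphertext blocks imply equal plaintext blocks.
C[1] = C[3] = C[4] = 0x1C, so P[1] = P[3] = P[4].

P[1] = P[3] = P[4]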